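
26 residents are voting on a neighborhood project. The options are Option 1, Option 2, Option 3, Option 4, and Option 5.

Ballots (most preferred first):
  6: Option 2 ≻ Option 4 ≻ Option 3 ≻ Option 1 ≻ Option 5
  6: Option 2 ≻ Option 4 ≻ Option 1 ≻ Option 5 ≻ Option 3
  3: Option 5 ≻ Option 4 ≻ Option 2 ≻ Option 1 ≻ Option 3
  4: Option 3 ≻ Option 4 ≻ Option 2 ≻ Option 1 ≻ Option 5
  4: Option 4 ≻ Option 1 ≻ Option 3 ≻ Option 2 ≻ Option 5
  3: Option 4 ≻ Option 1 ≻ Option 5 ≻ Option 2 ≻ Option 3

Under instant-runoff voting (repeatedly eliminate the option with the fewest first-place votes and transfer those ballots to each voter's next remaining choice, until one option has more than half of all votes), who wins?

Option 4

Round 1: Option 1 0, Option 2 12, Option 3 4, Option 4 7, Option 5 3. Option 1 eliminated.
Round 2: Option 2 12, Option 3 4, Option 4 7, Option 5 3. Option 5 eliminated.
Round 3: Option 2 12, Option 3 4, Option 4 10. Option 3 eliminated.
Round 4: Option 2 12, Option 4 14. Option 4 has a majority (≥14).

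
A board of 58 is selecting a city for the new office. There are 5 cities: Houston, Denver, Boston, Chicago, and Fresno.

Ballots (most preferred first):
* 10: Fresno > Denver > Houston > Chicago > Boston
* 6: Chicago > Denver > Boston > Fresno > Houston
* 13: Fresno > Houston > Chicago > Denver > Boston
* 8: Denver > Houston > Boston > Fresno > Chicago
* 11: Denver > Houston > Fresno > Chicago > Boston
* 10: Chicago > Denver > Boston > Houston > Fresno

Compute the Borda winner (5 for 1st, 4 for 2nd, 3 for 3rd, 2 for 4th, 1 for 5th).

Denver

Houston: 10×3 + 6×1 + 13×4 + 8×4 + 11×4 + 10×2 = 184
Denver: 10×4 + 6×4 + 13×2 + 8×5 + 11×5 + 10×4 = 225
Boston: 10×1 + 6×3 + 13×1 + 8×3 + 11×1 + 10×3 = 106
Chicago: 10×2 + 6×5 + 13×3 + 8×1 + 11×2 + 10×5 = 169
Fresno: 10×5 + 6×2 + 13×5 + 8×2 + 11×3 + 10×1 = 186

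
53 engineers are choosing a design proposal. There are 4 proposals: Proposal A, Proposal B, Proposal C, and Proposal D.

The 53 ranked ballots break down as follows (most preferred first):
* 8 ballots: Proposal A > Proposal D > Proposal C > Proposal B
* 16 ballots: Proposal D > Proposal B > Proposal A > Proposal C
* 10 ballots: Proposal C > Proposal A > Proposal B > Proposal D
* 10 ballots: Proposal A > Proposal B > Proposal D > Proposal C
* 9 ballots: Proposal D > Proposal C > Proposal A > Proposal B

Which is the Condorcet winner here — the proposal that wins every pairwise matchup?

Proposal A

Proposal A vs Proposal B: 37–16
Proposal A vs Proposal C: 34–19
Proposal A vs Proposal D: 28–25
Proposal A beats every other proposal.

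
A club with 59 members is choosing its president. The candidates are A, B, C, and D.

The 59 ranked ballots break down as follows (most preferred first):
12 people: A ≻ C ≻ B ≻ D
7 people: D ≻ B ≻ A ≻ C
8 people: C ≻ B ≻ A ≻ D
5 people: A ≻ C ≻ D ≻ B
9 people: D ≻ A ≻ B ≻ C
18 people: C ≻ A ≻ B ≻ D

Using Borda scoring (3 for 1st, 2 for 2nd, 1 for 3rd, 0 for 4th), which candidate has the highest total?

A: 12×3 + 7×1 + 8×1 + 5×3 + 9×2 + 18×2 = 120
B: 12×1 + 7×2 + 8×2 + 5×0 + 9×1 + 18×1 = 69
C: 12×2 + 7×0 + 8×3 + 5×2 + 9×0 + 18×3 = 112
D: 12×0 + 7×3 + 8×0 + 5×1 + 9×3 + 18×0 = 53

A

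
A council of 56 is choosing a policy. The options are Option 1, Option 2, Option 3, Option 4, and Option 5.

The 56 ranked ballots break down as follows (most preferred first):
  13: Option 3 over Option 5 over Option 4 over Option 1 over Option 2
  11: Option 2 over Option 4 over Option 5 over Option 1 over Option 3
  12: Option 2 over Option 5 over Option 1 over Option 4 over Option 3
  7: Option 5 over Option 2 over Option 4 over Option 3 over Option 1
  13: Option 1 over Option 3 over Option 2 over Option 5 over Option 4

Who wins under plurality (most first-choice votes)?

First-place votes: Option 1 13, Option 2 23, Option 3 13, Option 4 0, Option 5 7.

Option 2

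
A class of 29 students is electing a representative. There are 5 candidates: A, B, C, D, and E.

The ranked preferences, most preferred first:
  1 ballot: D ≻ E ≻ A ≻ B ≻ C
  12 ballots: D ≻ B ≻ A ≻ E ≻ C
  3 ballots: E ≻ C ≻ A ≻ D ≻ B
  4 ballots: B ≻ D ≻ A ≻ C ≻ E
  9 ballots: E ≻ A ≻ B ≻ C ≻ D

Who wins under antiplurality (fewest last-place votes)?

Last-place votes: A 0, B 3, C 13, D 9, E 4.

A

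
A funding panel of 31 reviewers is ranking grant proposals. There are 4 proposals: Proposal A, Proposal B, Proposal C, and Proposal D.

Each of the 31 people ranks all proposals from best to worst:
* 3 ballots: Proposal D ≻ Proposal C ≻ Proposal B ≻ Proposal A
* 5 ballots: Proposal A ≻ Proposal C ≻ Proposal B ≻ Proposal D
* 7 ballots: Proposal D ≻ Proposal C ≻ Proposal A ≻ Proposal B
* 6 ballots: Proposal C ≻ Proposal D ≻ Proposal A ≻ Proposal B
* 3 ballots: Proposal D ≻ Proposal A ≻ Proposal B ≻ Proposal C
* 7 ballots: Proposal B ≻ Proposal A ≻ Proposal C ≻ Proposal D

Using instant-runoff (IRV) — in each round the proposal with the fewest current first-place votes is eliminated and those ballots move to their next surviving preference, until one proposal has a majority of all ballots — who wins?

Round 1: Proposal A 5, Proposal B 7, Proposal C 6, Proposal D 13. Proposal A eliminated.
Round 2: Proposal B 7, Proposal C 11, Proposal D 13. Proposal B eliminated.
Round 3: Proposal C 18, Proposal D 13. Proposal C has a majority (≥16).

Proposal C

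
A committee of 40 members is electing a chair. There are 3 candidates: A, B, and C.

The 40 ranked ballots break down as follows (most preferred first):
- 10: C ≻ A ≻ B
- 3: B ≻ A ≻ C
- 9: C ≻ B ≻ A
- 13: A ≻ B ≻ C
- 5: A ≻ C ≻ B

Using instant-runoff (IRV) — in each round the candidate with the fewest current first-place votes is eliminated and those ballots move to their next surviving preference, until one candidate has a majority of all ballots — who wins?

A

Round 1: A 18, B 3, C 19. B eliminated.
Round 2: A 21, C 19. A has a majority (≥21).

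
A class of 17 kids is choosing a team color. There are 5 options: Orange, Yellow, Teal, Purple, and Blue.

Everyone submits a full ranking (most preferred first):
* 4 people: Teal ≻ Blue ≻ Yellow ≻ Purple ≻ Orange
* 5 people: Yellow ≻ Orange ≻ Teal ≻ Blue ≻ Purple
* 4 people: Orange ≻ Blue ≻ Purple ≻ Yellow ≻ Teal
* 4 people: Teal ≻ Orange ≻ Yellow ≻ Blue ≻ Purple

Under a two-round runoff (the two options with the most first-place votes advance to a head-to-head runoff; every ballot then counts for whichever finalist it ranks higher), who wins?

Round 1 first-place votes: Orange 4, Yellow 5, Teal 8, Purple 0, Blue 0. Teal and Yellow advance.
Runoff: Teal is ranked above Yellow on 8 ballots, Yellow above Teal on 9.

Yellow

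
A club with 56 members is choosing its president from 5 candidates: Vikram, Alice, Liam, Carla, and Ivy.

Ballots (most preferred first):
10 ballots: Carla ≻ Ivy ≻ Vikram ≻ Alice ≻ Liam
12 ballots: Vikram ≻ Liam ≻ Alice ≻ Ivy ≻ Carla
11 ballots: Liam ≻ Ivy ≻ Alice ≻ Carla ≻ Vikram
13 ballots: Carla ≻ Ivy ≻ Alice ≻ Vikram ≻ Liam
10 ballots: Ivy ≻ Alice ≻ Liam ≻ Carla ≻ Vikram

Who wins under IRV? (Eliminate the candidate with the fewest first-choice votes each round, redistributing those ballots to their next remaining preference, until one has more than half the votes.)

Liam

Round 1: Vikram 12, Alice 0, Liam 11, Carla 23, Ivy 10. Alice eliminated.
Round 2: Vikram 12, Liam 11, Carla 23, Ivy 10. Ivy eliminated.
Round 3: Vikram 12, Liam 21, Carla 23. Vikram eliminated.
Round 4: Liam 33, Carla 23. Liam has a majority (≥29).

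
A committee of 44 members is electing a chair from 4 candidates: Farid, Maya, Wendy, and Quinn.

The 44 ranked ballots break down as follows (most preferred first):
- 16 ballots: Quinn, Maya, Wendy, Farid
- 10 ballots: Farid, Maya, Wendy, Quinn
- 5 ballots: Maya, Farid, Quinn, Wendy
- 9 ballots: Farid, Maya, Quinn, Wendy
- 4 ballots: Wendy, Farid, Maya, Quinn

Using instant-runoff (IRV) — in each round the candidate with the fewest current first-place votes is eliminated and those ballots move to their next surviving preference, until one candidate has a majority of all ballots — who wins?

Round 1: Farid 19, Maya 5, Wendy 4, Quinn 16. Wendy eliminated.
Round 2: Farid 23, Maya 5, Quinn 16. Farid has a majority (≥23).

Farid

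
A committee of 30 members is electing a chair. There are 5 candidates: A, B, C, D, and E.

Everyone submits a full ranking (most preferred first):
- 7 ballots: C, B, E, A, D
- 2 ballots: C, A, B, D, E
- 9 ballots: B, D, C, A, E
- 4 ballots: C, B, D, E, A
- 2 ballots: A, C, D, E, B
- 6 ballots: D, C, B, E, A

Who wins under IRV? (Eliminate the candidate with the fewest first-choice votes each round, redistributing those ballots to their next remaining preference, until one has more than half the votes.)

C

Round 1: A 2, B 9, C 13, D 6, E 0. E eliminated.
Round 2: A 2, B 9, C 13, D 6. A eliminated.
Round 3: B 9, C 15, D 6. D eliminated.
Round 4: B 9, C 21. C has a majority (≥16).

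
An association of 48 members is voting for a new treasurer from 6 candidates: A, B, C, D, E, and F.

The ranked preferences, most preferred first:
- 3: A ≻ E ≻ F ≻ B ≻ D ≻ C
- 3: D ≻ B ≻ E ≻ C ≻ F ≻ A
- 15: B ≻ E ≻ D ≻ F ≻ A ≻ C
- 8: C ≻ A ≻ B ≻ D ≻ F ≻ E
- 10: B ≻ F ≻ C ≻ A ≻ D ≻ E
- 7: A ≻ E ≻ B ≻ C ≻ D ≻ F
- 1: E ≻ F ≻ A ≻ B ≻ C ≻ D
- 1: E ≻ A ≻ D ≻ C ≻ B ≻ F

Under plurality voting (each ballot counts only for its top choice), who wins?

First-place votes: A 10, B 25, C 8, D 3, E 2, F 0.

B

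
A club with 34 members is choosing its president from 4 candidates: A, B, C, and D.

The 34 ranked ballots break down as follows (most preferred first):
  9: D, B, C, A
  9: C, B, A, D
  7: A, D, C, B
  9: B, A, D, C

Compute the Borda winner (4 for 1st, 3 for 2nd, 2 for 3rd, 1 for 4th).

A: 9×1 + 9×2 + 7×4 + 9×3 = 82
B: 9×3 + 9×3 + 7×1 + 9×4 = 97
C: 9×2 + 9×4 + 7×2 + 9×1 = 77
D: 9×4 + 9×1 + 7×3 + 9×2 = 84

B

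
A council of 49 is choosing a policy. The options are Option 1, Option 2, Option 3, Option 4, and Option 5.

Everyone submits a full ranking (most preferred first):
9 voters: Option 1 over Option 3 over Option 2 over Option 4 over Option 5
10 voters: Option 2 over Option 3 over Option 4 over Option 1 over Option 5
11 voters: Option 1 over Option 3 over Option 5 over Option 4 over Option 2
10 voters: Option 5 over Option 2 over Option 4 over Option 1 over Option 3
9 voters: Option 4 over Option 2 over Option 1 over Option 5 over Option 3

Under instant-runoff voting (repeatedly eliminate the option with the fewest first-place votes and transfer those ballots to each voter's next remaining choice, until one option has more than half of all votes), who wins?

Round 1: Option 1 20, Option 2 10, Option 3 0, Option 4 9, Option 5 10. Option 3 eliminated.
Round 2: Option 1 20, Option 2 10, Option 4 9, Option 5 10. Option 4 eliminated.
Round 3: Option 1 20, Option 2 19, Option 5 10. Option 5 eliminated.
Round 4: Option 1 20, Option 2 29. Option 2 has a majority (≥25).

Option 2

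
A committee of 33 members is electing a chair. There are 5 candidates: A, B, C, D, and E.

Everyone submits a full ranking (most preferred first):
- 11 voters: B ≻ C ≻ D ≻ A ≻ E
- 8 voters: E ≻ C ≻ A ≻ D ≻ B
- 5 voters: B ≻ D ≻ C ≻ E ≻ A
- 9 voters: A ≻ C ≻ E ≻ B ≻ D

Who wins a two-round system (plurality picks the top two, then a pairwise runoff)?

A

Round 1 first-place votes: A 9, B 16, C 0, D 0, E 8. B and A advance.
Runoff: B is ranked above A on 16 ballots, A above B on 17.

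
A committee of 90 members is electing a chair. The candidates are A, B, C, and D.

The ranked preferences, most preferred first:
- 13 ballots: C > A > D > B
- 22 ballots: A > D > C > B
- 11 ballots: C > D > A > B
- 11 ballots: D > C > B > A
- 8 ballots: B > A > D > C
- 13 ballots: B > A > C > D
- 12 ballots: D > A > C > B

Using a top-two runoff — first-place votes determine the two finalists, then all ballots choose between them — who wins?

D

Round 1 first-place votes: A 22, B 21, C 24, D 23. C and D advance.
Runoff: C is ranked above D on 37 ballots, D above C on 53.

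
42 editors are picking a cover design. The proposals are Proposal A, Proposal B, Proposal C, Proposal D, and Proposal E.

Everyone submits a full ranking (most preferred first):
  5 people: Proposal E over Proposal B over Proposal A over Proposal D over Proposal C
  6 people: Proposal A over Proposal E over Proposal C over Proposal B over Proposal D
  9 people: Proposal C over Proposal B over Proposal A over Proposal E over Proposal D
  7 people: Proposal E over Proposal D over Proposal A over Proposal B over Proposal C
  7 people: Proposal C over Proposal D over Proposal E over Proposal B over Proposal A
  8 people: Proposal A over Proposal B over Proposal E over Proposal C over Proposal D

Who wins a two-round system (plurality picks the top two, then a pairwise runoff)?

Round 1 first-place votes: Proposal A 14, Proposal B 0, Proposal C 16, Proposal D 0, Proposal E 12. Proposal C and Proposal A advance.
Runoff: Proposal C is ranked above Proposal A on 16 ballots, Proposal A above Proposal C on 26.

Proposal A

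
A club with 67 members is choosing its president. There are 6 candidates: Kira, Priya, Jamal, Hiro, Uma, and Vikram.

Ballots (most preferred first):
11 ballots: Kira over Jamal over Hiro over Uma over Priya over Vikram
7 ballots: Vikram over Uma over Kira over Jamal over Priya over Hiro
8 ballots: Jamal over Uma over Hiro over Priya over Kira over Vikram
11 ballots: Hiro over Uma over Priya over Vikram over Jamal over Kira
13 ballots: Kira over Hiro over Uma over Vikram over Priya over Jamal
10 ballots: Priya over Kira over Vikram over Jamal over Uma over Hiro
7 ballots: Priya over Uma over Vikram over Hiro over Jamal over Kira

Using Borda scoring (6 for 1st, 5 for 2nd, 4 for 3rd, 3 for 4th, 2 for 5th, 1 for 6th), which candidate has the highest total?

Kira: 11×6 + 7×4 + 8×2 + 11×1 + 13×6 + 10×5 + 7×1 = 256
Priya: 11×2 + 7×2 + 8×3 + 11×4 + 13×2 + 10×6 + 7×6 = 232
Jamal: 11×5 + 7×3 + 8×6 + 11×2 + 13×1 + 10×3 + 7×2 = 203
Hiro: 11×4 + 7×1 + 8×4 + 11×6 + 13×5 + 10×1 + 7×3 = 245
Uma: 11×3 + 7×5 + 8×5 + 11×5 + 13×4 + 10×2 + 7×5 = 270
Vikram: 11×1 + 7×6 + 8×1 + 11×3 + 13×3 + 10×4 + 7×4 = 201

Uma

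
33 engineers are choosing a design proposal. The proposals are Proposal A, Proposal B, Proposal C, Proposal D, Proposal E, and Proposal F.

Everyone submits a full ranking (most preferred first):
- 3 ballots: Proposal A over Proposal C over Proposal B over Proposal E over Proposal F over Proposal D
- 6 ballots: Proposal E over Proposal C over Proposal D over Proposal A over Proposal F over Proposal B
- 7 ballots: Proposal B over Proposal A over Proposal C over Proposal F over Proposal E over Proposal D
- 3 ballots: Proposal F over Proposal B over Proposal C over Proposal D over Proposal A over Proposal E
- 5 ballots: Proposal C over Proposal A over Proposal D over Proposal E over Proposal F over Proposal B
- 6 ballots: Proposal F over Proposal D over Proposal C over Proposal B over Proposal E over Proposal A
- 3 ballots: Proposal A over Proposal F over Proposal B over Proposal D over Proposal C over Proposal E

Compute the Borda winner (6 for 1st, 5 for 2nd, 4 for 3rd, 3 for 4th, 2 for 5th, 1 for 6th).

Proposal A: 3×6 + 6×3 + 7×5 + 3×2 + 5×5 + 6×1 + 3×6 = 126
Proposal B: 3×4 + 6×1 + 7×6 + 3×5 + 5×1 + 6×3 + 3×4 = 110
Proposal C: 3×5 + 6×5 + 7×4 + 3×4 + 5×6 + 6×4 + 3×2 = 145
Proposal D: 3×1 + 6×4 + 7×1 + 3×3 + 5×4 + 6×5 + 3×3 = 102
Proposal E: 3×3 + 6×6 + 7×2 + 3×1 + 5×3 + 6×2 + 3×1 = 92
Proposal F: 3×2 + 6×2 + 7×3 + 3×6 + 5×2 + 6×6 + 3×5 = 118

Proposal C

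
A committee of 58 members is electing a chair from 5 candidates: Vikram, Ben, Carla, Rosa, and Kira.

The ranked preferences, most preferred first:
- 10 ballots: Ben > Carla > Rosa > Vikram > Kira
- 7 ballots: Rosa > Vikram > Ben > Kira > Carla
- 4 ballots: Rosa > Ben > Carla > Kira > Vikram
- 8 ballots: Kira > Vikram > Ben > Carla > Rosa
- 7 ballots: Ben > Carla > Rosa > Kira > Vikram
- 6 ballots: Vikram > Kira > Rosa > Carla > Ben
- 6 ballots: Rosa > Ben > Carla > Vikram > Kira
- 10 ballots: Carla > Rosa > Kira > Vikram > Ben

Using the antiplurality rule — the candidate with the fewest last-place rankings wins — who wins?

Carla

Last-place votes: Vikram 11, Ben 16, Carla 7, Rosa 8, Kira 16.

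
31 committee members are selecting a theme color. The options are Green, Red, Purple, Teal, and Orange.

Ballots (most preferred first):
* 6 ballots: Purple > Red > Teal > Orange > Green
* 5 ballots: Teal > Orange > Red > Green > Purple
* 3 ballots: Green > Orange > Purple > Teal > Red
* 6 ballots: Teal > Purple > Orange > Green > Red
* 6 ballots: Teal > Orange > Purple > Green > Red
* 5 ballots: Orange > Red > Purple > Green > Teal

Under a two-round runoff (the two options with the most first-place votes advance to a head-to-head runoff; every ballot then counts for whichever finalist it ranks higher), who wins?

Round 1 first-place votes: Green 3, Red 0, Purple 6, Teal 17, Orange 5. Teal and Purple advance.
Runoff: Teal is ranked above Purple on 17 ballots, Purple above Teal on 14.

Teal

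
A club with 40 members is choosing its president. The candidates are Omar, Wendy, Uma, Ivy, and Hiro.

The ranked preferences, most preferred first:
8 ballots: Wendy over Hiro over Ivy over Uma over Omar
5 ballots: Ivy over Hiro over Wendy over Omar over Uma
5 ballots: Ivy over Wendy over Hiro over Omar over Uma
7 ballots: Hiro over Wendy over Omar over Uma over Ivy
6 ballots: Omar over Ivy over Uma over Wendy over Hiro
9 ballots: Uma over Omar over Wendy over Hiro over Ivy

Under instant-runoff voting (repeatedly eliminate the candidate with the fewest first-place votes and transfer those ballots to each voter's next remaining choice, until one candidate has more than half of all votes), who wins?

Round 1: Omar 6, Wendy 8, Uma 9, Ivy 10, Hiro 7. Omar eliminated.
Round 2: Wendy 8, Uma 9, Ivy 16, Hiro 7. Hiro eliminated.
Round 3: Wendy 15, Uma 9, Ivy 16. Uma eliminated.
Round 4: Wendy 24, Ivy 16. Wendy has a majority (≥21).

Wendy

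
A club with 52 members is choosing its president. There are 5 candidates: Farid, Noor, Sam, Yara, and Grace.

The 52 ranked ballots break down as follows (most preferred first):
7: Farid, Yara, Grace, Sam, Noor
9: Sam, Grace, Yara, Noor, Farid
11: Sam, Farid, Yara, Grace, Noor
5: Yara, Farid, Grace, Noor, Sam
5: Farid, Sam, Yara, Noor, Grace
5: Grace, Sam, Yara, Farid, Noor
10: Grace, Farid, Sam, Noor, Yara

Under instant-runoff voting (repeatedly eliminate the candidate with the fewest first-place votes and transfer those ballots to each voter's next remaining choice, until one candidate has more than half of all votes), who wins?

Round 1: Farid 12, Noor 0, Sam 20, Yara 5, Grace 15. Noor eliminated.
Round 2: Farid 12, Sam 20, Yara 5, Grace 15. Yara eliminated.
Round 3: Farid 17, Sam 20, Grace 15. Grace eliminated.
Round 4: Farid 27, Sam 25. Farid has a majority (≥27).

Farid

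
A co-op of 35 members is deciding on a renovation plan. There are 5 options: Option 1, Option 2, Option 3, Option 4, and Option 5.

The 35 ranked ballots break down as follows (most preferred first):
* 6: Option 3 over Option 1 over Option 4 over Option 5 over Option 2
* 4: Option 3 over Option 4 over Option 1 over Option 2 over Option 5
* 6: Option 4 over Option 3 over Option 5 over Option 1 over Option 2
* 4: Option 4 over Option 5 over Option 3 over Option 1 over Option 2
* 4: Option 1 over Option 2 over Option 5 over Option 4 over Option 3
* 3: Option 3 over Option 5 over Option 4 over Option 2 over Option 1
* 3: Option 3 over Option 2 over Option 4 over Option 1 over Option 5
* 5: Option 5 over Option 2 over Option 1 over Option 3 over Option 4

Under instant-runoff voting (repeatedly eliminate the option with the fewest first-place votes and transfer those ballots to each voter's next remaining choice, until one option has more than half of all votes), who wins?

Option 3

Round 1: Option 1 4, Option 2 0, Option 3 16, Option 4 10, Option 5 5. Option 2 eliminated.
Round 2: Option 1 4, Option 3 16, Option 4 10, Option 5 5. Option 1 eliminated.
Round 3: Option 3 16, Option 4 10, Option 5 9. Option 5 eliminated.
Round 4: Option 3 21, Option 4 14. Option 3 has a majority (≥18).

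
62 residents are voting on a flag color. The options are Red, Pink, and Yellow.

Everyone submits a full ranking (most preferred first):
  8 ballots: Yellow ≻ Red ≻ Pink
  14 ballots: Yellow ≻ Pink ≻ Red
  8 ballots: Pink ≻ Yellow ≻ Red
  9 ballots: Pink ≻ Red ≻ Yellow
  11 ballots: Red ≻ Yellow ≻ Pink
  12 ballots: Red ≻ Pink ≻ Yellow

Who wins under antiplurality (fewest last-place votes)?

Pink

Last-place votes: Red 22, Pink 19, Yellow 21.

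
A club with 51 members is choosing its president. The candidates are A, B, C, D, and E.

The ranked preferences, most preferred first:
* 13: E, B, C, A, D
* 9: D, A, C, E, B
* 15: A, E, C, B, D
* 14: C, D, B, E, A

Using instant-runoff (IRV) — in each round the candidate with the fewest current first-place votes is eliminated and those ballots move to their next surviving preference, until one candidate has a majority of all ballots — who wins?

Round 1: A 15, B 0, C 14, D 9, E 13. B eliminated.
Round 2: A 15, C 14, D 9, E 13. D eliminated.
Round 3: A 24, C 14, E 13. E eliminated.
Round 4: A 24, C 27. C has a majority (≥26).

C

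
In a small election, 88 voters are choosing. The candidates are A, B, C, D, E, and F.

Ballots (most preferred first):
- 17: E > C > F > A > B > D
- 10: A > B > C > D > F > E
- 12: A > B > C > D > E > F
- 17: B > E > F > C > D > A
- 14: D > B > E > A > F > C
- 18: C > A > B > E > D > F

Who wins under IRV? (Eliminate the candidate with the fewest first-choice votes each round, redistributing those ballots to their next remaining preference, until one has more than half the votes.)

B

Round 1: A 22, B 17, C 18, D 14, E 17, F 0. F eliminated.
Round 2: A 22, B 17, C 18, D 14, E 17. D eliminated.
Round 3: A 22, B 31, C 18, E 17. E eliminated.
Round 4: A 22, B 31, C 35. A eliminated.
Round 5: B 53, C 35. B has a majority (≥45).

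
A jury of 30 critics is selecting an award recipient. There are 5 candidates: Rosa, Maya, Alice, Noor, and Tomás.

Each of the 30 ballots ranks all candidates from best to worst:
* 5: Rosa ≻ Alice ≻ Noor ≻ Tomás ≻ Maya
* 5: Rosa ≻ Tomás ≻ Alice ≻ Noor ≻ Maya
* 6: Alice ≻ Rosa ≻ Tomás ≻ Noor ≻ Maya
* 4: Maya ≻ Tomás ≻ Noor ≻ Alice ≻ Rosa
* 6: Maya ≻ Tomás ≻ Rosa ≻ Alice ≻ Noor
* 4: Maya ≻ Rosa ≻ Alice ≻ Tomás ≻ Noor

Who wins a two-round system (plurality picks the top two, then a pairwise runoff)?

Round 1 first-place votes: Rosa 10, Maya 14, Alice 6, Noor 0, Tomás 0. Maya and Rosa advance.
Runoff: Maya is ranked above Rosa on 14 ballots, Rosa above Maya on 16.

Rosa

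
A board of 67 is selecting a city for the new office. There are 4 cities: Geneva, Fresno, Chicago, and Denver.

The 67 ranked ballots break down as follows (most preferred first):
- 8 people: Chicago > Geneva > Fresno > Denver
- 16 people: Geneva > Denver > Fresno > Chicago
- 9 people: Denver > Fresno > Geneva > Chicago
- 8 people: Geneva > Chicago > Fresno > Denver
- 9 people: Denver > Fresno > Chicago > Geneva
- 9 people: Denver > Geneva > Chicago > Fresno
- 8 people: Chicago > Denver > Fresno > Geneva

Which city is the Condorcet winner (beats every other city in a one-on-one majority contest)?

Denver vs Geneva: 35–32
Denver vs Fresno: 51–16
Denver vs Chicago: 43–24
Denver beats every other city.

Denver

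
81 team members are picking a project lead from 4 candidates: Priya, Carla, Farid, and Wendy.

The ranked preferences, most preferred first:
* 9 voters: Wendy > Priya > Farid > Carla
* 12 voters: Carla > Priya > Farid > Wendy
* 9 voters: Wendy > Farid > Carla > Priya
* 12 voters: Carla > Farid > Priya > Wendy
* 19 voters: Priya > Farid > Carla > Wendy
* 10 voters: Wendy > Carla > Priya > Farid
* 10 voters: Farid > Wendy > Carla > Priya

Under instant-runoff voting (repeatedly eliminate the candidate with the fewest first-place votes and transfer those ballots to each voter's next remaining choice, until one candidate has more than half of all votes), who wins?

Round 1: Priya 19, Carla 24, Farid 10, Wendy 28. Farid eliminated.
Round 2: Priya 19, Carla 24, Wendy 38. Priya eliminated.
Round 3: Carla 43, Wendy 38. Carla has a majority (≥41).

Carla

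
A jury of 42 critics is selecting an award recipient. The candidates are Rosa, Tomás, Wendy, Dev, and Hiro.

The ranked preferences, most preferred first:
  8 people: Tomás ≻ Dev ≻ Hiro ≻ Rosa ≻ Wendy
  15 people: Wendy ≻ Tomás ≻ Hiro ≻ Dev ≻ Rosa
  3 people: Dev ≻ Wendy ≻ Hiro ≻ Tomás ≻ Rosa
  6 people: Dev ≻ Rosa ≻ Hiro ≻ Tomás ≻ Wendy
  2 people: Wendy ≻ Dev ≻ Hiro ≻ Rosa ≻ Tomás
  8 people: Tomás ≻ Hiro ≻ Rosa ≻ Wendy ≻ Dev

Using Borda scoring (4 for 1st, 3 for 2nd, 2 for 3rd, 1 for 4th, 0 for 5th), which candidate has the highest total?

Tomás

Rosa: 8×1 + 15×0 + 3×0 + 6×3 + 2×1 + 8×2 = 44
Tomás: 8×4 + 15×3 + 3×1 + 6×1 + 2×0 + 8×4 = 118
Wendy: 8×0 + 15×4 + 3×3 + 6×0 + 2×4 + 8×1 = 85
Dev: 8×3 + 15×1 + 3×4 + 6×4 + 2×3 + 8×0 = 81
Hiro: 8×2 + 15×2 + 3×2 + 6×2 + 2×2 + 8×3 = 92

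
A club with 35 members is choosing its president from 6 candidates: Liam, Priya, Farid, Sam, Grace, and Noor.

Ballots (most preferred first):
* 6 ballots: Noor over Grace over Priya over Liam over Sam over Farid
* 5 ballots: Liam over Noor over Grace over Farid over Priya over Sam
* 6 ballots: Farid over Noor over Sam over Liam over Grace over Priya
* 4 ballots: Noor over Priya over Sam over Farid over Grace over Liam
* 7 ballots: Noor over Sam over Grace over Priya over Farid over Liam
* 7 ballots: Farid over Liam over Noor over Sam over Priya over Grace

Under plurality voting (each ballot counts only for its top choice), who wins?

Noor

First-place votes: Liam 5, Priya 0, Farid 13, Sam 0, Grace 0, Noor 17.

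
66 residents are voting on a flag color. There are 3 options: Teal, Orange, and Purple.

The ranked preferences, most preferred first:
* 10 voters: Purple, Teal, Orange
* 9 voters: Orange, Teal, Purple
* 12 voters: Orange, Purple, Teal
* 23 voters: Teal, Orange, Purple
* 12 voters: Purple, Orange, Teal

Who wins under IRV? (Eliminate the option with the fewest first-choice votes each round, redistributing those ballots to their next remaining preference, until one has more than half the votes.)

Round 1: Teal 23, Orange 21, Purple 22. Orange eliminated.
Round 2: Teal 32, Purple 34. Purple has a majority (≥34).

Purple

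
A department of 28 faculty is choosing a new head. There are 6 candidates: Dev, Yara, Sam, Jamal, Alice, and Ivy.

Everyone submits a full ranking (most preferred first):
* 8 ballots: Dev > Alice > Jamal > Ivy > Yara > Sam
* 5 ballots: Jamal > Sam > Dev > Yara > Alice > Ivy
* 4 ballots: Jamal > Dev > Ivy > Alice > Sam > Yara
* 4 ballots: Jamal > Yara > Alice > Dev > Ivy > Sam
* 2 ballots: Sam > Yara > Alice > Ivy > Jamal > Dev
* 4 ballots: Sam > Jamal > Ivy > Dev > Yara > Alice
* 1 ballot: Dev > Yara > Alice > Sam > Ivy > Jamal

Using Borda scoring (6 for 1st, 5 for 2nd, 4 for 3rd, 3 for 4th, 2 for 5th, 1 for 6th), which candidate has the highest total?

Dev: 8×6 + 5×4 + 4×5 + 4×3 + 2×1 + 4×3 + 1×6 = 120
Yara: 8×2 + 5×3 + 4×1 + 4×5 + 2×5 + 4×2 + 1×5 = 78
Sam: 8×1 + 5×5 + 4×2 + 4×1 + 2×6 + 4×6 + 1×3 = 84
Jamal: 8×4 + 5×6 + 4×6 + 4×6 + 2×2 + 4×5 + 1×1 = 135
Alice: 8×5 + 5×2 + 4×3 + 4×4 + 2×4 + 4×1 + 1×4 = 94
Ivy: 8×3 + 5×1 + 4×4 + 4×2 + 2×3 + 4×4 + 1×2 = 77

Jamal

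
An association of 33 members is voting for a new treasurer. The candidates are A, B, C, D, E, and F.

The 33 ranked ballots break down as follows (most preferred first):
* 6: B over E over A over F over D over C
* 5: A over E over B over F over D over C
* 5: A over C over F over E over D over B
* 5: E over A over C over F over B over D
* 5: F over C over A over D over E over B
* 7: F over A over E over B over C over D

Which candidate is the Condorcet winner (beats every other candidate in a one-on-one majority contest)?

A vs B: 27–6
A vs C: 28–5
A vs D: 33–0
A vs E: 22–11
A vs F: 21–12
A beats every other candidate.

A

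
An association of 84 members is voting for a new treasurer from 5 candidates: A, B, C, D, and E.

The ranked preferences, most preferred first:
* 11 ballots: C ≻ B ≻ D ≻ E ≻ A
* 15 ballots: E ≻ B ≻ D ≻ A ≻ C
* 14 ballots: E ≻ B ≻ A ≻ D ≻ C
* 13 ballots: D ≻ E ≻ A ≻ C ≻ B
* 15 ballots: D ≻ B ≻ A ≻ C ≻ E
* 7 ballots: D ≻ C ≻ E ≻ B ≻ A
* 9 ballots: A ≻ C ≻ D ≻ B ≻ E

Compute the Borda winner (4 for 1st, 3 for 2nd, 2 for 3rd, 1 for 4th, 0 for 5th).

A: 11×0 + 15×1 + 14×2 + 13×2 + 15×2 + 7×0 + 9×4 = 135
B: 11×3 + 15×3 + 14×3 + 13×0 + 15×3 + 7×1 + 9×1 = 181
C: 11×4 + 15×0 + 14×0 + 13×1 + 15×1 + 7×3 + 9×3 = 120
D: 11×2 + 15×2 + 14×1 + 13×4 + 15×4 + 7×4 + 9×2 = 224
E: 11×1 + 15×4 + 14×4 + 13×3 + 15×0 + 7×2 + 9×0 = 180

D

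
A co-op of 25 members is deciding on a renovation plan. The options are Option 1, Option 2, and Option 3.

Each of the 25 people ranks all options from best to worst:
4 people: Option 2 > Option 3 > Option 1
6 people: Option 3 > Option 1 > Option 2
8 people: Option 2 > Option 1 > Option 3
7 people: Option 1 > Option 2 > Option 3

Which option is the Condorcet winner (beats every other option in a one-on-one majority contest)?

Option 1 vs Option 2: 13–12
Option 1 vs Option 3: 15–10
Option 1 beats every other option.

Option 1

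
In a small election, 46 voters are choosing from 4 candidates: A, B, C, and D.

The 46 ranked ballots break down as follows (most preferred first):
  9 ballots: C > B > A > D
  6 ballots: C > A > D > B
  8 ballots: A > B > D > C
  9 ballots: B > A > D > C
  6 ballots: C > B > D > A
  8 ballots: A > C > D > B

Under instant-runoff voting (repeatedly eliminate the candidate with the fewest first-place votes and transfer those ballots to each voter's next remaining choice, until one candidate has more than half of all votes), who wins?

A

Round 1: A 16, B 9, C 21, D 0. D eliminated.
Round 2: A 16, B 9, C 21. B eliminated.
Round 3: A 25, C 21. A has a majority (≥24).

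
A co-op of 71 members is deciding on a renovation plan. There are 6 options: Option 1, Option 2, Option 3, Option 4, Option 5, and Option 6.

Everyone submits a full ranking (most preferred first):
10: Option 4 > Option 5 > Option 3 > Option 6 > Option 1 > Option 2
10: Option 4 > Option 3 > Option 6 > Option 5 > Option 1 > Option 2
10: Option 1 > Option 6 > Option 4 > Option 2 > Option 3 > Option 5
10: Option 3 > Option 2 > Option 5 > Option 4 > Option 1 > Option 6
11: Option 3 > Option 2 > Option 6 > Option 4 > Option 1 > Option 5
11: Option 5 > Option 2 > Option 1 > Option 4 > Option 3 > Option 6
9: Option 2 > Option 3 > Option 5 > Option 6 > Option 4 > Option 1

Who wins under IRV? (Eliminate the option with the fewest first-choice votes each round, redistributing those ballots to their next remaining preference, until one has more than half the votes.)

Option 4

Round 1: Option 1 10, Option 2 9, Option 3 21, Option 4 20, Option 5 11, Option 6 0. Option 6 eliminated.
Round 2: Option 1 10, Option 2 9, Option 3 21, Option 4 20, Option 5 11. Option 2 eliminated.
Round 3: Option 1 10, Option 3 30, Option 4 20, Option 5 11. Option 1 eliminated.
Round 4: Option 3 30, Option 4 30, Option 5 11. Option 5 eliminated.
Round 5: Option 3 30, Option 4 41. Option 4 has a majority (≥36).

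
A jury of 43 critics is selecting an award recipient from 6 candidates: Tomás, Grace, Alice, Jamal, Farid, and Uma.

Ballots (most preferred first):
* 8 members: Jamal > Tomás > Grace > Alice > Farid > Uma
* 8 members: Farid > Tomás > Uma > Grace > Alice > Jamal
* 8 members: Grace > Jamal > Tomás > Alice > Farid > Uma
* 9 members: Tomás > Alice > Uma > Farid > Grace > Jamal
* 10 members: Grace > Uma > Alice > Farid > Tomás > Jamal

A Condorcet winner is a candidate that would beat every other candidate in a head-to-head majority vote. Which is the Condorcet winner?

Tomás

Tomás vs Grace: 25–18
Tomás vs Alice: 33–10
Tomás vs Jamal: 27–16
Tomás vs Farid: 25–18
Tomás vs Uma: 33–10
Tomás beats every other candidate.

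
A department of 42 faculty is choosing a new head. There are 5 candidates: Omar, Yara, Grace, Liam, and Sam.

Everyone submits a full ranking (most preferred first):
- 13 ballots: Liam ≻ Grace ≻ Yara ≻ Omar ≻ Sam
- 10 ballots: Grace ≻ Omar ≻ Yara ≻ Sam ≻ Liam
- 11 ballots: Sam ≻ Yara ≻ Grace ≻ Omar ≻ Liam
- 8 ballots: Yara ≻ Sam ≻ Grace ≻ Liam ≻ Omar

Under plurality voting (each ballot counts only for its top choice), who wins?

First-place votes: Omar 0, Yara 8, Grace 10, Liam 13, Sam 11.

Liam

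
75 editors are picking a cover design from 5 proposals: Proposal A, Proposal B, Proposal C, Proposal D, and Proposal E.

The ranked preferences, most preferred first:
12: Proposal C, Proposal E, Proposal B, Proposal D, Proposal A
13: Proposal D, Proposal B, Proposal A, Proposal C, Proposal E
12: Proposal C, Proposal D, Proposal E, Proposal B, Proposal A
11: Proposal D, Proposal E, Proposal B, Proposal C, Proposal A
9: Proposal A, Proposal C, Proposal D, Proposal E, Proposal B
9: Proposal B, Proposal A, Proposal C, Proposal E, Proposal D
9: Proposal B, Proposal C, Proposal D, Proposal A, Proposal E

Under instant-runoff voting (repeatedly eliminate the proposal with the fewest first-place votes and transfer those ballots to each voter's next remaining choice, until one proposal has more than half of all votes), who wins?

Proposal C

Round 1: Proposal A 9, Proposal B 18, Proposal C 24, Proposal D 24, Proposal E 0. Proposal E eliminated.
Round 2: Proposal A 9, Proposal B 18, Proposal C 24, Proposal D 24. Proposal A eliminated.
Round 3: Proposal B 18, Proposal C 33, Proposal D 24. Proposal B eliminated.
Round 4: Proposal C 51, Proposal D 24. Proposal C has a majority (≥38).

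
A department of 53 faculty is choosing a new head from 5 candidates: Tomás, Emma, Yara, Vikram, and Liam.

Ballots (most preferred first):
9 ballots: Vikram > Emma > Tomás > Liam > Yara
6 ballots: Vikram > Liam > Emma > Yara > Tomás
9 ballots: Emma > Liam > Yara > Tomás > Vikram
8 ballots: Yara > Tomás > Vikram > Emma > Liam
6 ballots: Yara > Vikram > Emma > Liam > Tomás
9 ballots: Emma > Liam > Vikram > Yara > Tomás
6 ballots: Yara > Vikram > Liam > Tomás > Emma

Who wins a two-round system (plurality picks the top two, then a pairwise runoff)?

Emma

Round 1 first-place votes: Tomás 0, Emma 18, Yara 20, Vikram 15, Liam 0. Yara and Emma advance.
Runoff: Yara is ranked above Emma on 20 ballots, Emma above Yara on 33.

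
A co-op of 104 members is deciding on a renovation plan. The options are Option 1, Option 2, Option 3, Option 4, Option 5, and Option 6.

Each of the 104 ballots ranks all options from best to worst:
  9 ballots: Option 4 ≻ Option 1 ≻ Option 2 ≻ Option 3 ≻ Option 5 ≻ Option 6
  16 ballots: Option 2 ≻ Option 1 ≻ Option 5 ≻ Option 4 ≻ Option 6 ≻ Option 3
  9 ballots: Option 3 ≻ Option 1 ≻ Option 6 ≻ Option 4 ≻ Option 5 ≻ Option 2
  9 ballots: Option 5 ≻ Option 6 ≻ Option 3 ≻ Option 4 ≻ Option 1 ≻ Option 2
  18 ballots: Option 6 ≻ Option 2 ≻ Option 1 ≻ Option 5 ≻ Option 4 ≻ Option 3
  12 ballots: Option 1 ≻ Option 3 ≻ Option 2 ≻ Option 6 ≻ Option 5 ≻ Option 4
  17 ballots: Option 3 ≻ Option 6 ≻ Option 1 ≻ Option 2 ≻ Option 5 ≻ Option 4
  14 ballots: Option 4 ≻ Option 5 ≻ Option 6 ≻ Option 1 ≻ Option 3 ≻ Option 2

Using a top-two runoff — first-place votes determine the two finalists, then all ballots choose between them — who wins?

Option 4

Round 1 first-place votes: Option 1 12, Option 2 16, Option 3 26, Option 4 23, Option 5 9, Option 6 18. Option 3 and Option 4 advance.
Runoff: Option 3 is ranked above Option 4 on 47 ballots, Option 4 above Option 3 on 57.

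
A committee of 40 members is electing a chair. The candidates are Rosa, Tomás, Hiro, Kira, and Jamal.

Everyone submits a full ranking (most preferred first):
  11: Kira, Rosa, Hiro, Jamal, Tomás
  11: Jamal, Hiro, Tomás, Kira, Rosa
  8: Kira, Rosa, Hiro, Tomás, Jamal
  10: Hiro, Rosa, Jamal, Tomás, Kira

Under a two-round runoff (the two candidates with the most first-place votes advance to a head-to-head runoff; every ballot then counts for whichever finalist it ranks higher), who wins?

Jamal

Round 1 first-place votes: Rosa 0, Tomás 0, Hiro 10, Kira 19, Jamal 11. Kira and Jamal advance.
Runoff: Kira is ranked above Jamal on 19 ballots, Jamal above Kira on 21.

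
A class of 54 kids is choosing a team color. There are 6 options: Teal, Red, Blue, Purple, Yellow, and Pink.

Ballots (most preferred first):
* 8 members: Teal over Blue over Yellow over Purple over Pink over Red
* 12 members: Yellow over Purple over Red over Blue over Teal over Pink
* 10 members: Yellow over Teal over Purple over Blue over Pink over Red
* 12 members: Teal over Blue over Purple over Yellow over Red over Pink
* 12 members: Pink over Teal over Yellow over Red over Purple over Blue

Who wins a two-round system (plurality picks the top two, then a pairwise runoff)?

Teal

Round 1 first-place votes: Teal 20, Red 0, Blue 0, Purple 0, Yellow 22, Pink 12. Yellow and Teal advance.
Runoff: Yellow is ranked above Teal on 22 ballots, Teal above Yellow on 32.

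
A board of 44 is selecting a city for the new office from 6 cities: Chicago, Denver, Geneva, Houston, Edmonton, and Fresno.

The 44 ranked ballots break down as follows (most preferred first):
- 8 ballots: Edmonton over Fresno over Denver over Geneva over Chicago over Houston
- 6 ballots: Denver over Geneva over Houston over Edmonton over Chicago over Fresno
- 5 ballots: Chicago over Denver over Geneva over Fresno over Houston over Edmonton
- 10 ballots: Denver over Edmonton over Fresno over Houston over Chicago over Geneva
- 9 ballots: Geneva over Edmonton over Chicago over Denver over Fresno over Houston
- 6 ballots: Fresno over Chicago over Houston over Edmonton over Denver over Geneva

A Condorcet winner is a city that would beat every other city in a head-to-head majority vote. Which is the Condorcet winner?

Edmonton

Edmonton vs Chicago: 33–11
Edmonton vs Denver: 23–21
Edmonton vs Geneva: 24–20
Edmonton vs Houston: 27–17
Edmonton vs Fresno: 33–11
Edmonton beats every other city.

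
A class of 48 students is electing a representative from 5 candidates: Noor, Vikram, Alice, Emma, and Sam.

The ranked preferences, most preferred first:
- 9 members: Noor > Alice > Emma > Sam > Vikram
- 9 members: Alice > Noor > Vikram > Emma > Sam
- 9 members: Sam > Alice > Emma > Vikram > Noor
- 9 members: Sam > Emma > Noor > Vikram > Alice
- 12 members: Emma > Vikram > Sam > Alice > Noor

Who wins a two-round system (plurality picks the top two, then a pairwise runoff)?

Emma

Round 1 first-place votes: Noor 9, Vikram 0, Alice 9, Emma 12, Sam 18. Sam and Emma advance.
Runoff: Sam is ranked above Emma on 18 ballots, Emma above Sam on 30.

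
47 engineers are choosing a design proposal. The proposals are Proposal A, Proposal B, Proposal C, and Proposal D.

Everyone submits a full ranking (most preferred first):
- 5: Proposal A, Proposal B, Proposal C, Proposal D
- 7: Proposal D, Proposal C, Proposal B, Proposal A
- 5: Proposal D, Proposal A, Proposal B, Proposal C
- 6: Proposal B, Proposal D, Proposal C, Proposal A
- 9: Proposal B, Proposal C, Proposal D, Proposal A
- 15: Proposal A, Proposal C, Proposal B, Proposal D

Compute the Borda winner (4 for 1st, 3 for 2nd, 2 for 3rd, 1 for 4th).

Proposal B

Proposal A: 5×4 + 7×1 + 5×3 + 6×1 + 9×1 + 15×4 = 117
Proposal B: 5×3 + 7×2 + 5×2 + 6×4 + 9×4 + 15×2 = 129
Proposal C: 5×2 + 7×3 + 5×1 + 6×2 + 9×3 + 15×3 = 120
Proposal D: 5×1 + 7×4 + 5×4 + 6×3 + 9×2 + 15×1 = 104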